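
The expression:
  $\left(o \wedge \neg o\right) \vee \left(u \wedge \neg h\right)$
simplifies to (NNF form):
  $u \wedge \neg h$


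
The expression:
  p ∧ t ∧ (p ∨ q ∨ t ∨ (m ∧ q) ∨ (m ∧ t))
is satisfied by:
  {t: True, p: True}


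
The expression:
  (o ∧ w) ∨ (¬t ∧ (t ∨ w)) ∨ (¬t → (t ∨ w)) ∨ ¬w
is always true.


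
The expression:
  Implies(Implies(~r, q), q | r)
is always true.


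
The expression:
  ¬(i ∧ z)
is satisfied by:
  {z: False, i: False}
  {i: True, z: False}
  {z: True, i: False}


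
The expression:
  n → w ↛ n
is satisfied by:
  {n: False}


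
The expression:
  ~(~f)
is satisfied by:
  {f: True}


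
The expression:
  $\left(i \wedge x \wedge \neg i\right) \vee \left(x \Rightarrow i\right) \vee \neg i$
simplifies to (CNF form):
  $\text{True}$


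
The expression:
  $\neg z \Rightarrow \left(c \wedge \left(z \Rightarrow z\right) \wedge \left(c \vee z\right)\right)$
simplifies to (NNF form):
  $c \vee z$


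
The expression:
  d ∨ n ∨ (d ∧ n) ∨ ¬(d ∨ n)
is always true.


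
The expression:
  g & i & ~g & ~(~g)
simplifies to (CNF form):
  False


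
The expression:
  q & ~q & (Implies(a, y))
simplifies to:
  False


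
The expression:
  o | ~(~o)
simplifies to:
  o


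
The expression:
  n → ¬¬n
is always true.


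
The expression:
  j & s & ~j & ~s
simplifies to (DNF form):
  False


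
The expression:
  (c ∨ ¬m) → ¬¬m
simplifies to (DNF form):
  m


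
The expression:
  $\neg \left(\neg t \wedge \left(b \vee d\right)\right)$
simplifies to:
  $t \vee \left(\neg b \wedge \neg d\right)$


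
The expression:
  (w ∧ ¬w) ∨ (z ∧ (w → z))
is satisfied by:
  {z: True}


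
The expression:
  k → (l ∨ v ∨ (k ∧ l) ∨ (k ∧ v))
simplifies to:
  l ∨ v ∨ ¬k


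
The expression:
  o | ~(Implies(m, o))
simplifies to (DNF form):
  m | o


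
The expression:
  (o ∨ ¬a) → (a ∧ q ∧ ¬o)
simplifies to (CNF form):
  a ∧ ¬o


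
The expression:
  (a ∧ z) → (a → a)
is always true.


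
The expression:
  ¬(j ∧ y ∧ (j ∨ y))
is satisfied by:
  {y: False, j: False}
  {j: True, y: False}
  {y: True, j: False}


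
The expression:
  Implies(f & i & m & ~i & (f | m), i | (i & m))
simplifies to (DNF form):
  True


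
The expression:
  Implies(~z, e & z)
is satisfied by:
  {z: True}


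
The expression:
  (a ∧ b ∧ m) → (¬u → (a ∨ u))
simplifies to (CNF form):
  True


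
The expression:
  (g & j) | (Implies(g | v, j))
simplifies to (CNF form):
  (j | ~g) & (j | ~v)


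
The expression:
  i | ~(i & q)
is always true.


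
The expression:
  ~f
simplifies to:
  ~f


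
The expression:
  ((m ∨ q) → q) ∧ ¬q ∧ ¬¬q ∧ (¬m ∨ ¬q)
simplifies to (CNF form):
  False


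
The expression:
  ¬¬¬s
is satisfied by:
  {s: False}


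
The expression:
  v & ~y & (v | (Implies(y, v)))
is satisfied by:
  {v: True, y: False}


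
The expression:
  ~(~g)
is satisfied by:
  {g: True}


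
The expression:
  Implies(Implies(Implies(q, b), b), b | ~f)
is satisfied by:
  {b: True, q: False, f: False}
  {q: False, f: False, b: False}
  {f: True, b: True, q: False}
  {f: True, q: False, b: False}
  {b: True, q: True, f: False}
  {q: True, b: False, f: False}
  {f: True, q: True, b: True}


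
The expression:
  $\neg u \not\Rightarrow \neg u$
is never true.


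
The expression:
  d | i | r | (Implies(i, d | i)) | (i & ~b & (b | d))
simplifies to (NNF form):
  True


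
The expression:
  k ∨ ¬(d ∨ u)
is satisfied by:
  {k: True, d: False, u: False}
  {k: True, u: True, d: False}
  {k: True, d: True, u: False}
  {k: True, u: True, d: True}
  {u: False, d: False, k: False}


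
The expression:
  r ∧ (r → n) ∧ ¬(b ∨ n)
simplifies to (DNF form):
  False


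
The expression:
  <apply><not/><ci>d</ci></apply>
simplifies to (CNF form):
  <apply><not/><ci>d</ci></apply>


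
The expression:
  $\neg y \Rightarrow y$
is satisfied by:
  {y: True}


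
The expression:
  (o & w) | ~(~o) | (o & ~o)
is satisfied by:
  {o: True}


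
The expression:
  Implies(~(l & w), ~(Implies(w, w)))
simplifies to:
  l & w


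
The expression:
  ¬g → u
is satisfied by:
  {g: True, u: True}
  {g: True, u: False}
  {u: True, g: False}


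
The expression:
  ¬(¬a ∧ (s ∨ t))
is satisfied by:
  {a: True, s: False, t: False}
  {a: True, t: True, s: False}
  {a: True, s: True, t: False}
  {a: True, t: True, s: True}
  {t: False, s: False, a: False}


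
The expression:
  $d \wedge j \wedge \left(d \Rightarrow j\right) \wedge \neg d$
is never true.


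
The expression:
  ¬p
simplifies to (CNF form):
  ¬p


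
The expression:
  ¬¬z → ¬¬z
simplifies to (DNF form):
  True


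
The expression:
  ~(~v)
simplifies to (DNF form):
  v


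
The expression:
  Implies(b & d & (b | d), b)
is always true.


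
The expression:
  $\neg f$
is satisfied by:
  {f: False}


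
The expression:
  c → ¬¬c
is always true.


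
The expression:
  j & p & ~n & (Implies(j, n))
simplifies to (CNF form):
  False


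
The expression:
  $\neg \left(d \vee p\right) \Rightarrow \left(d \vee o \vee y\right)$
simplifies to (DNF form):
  $d \vee o \vee p \vee y$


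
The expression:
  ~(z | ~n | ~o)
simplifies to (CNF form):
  n & o & ~z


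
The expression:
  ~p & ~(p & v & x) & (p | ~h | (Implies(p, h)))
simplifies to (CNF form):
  ~p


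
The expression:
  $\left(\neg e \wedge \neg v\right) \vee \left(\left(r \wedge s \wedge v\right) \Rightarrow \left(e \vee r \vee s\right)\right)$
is always true.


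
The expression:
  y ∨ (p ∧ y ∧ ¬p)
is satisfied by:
  {y: True}


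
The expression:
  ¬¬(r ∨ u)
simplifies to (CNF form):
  r ∨ u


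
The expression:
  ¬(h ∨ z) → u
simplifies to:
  h ∨ u ∨ z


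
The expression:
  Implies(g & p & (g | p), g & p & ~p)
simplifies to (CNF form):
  ~g | ~p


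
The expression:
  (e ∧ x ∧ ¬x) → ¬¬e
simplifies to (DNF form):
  True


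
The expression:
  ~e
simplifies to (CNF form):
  ~e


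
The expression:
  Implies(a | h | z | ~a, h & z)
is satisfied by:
  {h: True, z: True}


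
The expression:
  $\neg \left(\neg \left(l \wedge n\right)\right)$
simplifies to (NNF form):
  $l \wedge n$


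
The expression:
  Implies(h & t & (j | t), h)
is always true.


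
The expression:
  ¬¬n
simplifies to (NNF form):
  n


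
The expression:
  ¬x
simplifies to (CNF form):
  ¬x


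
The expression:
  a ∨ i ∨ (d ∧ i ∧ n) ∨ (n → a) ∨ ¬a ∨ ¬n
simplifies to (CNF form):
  True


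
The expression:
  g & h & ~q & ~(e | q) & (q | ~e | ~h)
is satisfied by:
  {h: True, g: True, q: False, e: False}


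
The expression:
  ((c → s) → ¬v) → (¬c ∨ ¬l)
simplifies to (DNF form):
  (s ∧ v) ∨ ¬c ∨ ¬l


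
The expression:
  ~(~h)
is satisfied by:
  {h: True}


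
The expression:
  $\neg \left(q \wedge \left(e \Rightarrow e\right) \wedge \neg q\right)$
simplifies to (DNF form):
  $\text{True}$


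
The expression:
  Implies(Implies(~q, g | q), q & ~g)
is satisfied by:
  {g: False}


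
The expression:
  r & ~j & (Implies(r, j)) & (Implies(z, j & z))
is never true.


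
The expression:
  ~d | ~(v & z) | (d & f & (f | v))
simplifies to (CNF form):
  f | ~d | ~v | ~z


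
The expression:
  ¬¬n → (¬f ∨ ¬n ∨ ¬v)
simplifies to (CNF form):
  ¬f ∨ ¬n ∨ ¬v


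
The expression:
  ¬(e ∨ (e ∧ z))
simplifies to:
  ¬e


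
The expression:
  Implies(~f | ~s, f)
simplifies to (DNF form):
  f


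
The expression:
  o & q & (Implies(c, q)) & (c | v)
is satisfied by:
  {c: True, v: True, o: True, q: True}
  {c: True, o: True, q: True, v: False}
  {v: True, o: True, q: True, c: False}


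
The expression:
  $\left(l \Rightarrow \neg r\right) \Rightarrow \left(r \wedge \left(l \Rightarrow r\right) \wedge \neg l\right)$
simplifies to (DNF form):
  $r$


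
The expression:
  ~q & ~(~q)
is never true.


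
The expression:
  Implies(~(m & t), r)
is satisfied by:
  {r: True, m: True, t: True}
  {r: True, m: True, t: False}
  {r: True, t: True, m: False}
  {r: True, t: False, m: False}
  {m: True, t: True, r: False}


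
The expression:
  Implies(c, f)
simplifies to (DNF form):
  f | ~c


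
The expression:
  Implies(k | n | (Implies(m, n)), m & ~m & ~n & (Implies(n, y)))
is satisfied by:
  {m: True, n: False, k: False}


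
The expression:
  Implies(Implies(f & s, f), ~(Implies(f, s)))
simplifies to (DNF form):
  f & ~s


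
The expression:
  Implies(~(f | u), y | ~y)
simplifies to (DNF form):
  True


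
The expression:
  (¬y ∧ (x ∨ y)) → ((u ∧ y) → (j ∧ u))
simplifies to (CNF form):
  True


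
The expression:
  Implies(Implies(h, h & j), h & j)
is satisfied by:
  {h: True}


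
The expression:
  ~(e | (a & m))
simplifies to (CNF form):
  ~e & (~a | ~m)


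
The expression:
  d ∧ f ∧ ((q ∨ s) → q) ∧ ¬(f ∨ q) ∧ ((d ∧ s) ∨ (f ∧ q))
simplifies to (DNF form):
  False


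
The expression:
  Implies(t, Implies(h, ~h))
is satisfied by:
  {h: False, t: False}
  {t: True, h: False}
  {h: True, t: False}


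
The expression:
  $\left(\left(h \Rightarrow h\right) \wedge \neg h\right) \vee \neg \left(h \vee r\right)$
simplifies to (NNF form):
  $\neg h$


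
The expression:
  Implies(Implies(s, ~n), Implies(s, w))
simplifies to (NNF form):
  n | w | ~s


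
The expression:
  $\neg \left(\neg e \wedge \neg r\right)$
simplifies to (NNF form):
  $e \vee r$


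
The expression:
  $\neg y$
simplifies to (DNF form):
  $\neg y$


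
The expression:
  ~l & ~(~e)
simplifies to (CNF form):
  e & ~l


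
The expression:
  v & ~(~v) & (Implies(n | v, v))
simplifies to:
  v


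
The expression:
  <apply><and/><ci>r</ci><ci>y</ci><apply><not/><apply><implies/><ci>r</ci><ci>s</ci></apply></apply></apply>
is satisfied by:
  {r: True, y: True, s: False}


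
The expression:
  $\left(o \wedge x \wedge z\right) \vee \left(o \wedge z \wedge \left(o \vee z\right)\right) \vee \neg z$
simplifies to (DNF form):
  $o \vee \neg z$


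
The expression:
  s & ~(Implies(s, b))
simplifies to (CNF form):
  s & ~b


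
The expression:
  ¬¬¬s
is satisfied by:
  {s: False}


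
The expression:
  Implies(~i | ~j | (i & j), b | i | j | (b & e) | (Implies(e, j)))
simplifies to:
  b | i | j | ~e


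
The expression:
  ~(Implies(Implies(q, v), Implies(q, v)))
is never true.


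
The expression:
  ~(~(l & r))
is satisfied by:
  {r: True, l: True}


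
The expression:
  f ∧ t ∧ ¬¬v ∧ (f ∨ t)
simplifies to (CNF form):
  f ∧ t ∧ v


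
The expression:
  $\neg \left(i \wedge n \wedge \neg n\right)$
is always true.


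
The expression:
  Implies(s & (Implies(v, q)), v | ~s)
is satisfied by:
  {v: True, s: False}
  {s: False, v: False}
  {s: True, v: True}


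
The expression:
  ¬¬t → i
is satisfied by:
  {i: True, t: False}
  {t: False, i: False}
  {t: True, i: True}


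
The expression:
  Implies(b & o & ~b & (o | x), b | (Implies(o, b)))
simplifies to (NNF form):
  True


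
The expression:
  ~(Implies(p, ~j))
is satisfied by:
  {p: True, j: True}


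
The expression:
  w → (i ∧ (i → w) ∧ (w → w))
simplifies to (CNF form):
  i ∨ ¬w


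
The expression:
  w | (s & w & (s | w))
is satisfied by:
  {w: True}


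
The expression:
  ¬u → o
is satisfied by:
  {o: True, u: True}
  {o: True, u: False}
  {u: True, o: False}


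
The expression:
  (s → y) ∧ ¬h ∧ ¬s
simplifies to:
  ¬h ∧ ¬s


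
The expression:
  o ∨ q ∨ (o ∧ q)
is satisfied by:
  {q: True, o: True}
  {q: True, o: False}
  {o: True, q: False}


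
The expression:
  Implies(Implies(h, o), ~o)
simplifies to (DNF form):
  ~o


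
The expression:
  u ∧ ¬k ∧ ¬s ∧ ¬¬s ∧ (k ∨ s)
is never true.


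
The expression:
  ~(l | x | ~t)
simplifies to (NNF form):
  t & ~l & ~x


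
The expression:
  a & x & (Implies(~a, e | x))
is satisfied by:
  {a: True, x: True}


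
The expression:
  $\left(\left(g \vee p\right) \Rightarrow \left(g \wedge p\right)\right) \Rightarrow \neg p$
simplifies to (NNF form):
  $\neg g \vee \neg p$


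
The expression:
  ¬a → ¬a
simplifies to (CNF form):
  True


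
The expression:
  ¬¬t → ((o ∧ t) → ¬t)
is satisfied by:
  {o: False, t: False}
  {t: True, o: False}
  {o: True, t: False}


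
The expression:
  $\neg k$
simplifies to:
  $\neg k$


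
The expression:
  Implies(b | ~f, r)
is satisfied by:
  {r: True, f: True, b: False}
  {r: True, f: False, b: False}
  {r: True, b: True, f: True}
  {r: True, b: True, f: False}
  {f: True, b: False, r: False}


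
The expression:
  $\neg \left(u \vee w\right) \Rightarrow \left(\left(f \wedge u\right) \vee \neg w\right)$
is always true.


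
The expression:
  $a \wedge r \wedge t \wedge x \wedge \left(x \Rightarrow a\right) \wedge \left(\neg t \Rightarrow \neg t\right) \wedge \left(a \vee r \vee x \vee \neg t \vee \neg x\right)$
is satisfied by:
  {t: True, r: True, a: True, x: True}


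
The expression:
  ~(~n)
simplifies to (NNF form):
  n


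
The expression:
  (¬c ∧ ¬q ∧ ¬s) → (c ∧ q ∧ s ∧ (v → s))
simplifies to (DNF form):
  c ∨ q ∨ s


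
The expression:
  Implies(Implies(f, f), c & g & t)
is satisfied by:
  {t: True, c: True, g: True}


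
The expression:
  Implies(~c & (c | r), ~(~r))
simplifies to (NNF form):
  True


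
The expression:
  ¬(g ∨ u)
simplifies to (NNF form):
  ¬g ∧ ¬u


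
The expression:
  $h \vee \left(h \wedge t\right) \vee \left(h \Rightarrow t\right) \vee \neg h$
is always true.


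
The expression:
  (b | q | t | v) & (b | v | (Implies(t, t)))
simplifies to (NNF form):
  b | q | t | v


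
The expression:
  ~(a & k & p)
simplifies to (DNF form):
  ~a | ~k | ~p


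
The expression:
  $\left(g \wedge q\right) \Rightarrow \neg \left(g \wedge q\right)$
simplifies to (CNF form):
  $\neg g \vee \neg q$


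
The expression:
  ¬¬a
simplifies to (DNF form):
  a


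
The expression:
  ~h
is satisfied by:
  {h: False}


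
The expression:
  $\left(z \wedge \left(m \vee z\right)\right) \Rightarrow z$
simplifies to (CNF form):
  $\text{True}$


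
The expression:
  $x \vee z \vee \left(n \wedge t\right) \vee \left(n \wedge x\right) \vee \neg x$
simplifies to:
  $\text{True}$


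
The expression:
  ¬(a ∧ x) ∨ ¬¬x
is always true.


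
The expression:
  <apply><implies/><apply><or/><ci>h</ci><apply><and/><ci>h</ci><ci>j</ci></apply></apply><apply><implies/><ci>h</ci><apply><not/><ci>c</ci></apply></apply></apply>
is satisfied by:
  {h: False, c: False}
  {c: True, h: False}
  {h: True, c: False}


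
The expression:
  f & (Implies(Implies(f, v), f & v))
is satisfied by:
  {f: True}


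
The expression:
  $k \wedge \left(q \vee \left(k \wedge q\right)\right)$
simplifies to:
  $k \wedge q$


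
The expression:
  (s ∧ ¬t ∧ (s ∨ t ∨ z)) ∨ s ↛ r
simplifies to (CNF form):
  s ∧ (¬r ∨ ¬t)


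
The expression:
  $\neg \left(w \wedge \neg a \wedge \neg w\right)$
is always true.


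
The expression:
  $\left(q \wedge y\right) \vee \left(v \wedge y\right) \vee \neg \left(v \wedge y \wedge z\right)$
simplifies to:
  $\text{True}$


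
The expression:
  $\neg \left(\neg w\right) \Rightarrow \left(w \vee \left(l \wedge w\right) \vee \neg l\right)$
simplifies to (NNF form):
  $\text{True}$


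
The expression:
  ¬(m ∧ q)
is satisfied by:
  {m: False, q: False}
  {q: True, m: False}
  {m: True, q: False}


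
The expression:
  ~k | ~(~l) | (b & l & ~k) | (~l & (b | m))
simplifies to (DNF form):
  b | l | m | ~k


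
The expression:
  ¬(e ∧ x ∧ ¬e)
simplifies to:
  True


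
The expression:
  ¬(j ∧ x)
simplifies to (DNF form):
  ¬j ∨ ¬x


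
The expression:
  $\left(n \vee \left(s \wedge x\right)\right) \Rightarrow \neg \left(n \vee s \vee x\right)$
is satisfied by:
  {n: False, s: False, x: False}
  {x: True, n: False, s: False}
  {s: True, n: False, x: False}


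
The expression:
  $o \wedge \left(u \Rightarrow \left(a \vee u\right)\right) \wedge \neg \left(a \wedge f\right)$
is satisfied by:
  {o: True, a: False, f: False}
  {f: True, o: True, a: False}
  {a: True, o: True, f: False}


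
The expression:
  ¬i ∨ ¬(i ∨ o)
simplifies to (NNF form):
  ¬i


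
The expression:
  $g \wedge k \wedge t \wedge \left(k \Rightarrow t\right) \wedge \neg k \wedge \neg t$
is never true.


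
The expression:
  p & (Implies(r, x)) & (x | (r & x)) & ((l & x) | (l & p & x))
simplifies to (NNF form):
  l & p & x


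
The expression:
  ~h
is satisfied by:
  {h: False}


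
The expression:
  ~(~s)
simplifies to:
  s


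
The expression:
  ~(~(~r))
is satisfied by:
  {r: False}


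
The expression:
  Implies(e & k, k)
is always true.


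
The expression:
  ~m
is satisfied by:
  {m: False}


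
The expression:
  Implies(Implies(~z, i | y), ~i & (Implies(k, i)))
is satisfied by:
  {z: False, i: False, k: False, y: False}
  {y: True, z: False, i: False, k: False}
  {z: True, y: False, i: False, k: False}
  {y: True, z: True, i: False, k: False}
  {k: True, y: False, z: False, i: False}


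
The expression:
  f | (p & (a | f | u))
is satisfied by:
  {u: True, p: True, f: True, a: True}
  {u: True, p: True, f: True, a: False}
  {p: True, f: True, a: True, u: False}
  {p: True, f: True, a: False, u: False}
  {u: True, f: True, a: True, p: False}
  {u: True, f: True, a: False, p: False}
  {f: True, a: True, u: False, p: False}
  {f: True, u: False, a: False, p: False}
  {u: True, p: True, a: True, f: False}
  {u: True, p: True, a: False, f: False}
  {p: True, a: True, f: False, u: False}


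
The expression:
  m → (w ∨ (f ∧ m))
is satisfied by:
  {w: True, f: True, m: False}
  {w: True, f: False, m: False}
  {f: True, w: False, m: False}
  {w: False, f: False, m: False}
  {w: True, m: True, f: True}
  {w: True, m: True, f: False}
  {m: True, f: True, w: False}


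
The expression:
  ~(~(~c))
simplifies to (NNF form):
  ~c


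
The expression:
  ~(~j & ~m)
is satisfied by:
  {m: True, j: True}
  {m: True, j: False}
  {j: True, m: False}


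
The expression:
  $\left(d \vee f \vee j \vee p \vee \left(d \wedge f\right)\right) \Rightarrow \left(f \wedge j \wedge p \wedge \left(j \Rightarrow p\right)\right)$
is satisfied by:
  {f: True, j: True, p: True, d: False}
  {f: True, j: True, d: True, p: True}
  {j: False, p: False, d: False, f: False}


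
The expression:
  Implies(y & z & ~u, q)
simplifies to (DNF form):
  q | u | ~y | ~z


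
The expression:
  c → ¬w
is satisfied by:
  {w: False, c: False}
  {c: True, w: False}
  {w: True, c: False}


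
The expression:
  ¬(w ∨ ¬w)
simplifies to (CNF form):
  False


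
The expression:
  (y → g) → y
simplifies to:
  y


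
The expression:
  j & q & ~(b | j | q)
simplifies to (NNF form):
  False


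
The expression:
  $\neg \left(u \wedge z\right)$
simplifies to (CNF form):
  $\neg u \vee \neg z$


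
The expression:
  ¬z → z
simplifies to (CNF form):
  z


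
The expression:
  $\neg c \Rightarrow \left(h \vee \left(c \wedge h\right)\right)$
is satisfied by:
  {c: True, h: True}
  {c: True, h: False}
  {h: True, c: False}


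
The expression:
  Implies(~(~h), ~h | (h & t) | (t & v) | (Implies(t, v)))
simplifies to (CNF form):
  True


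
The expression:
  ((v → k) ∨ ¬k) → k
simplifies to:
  k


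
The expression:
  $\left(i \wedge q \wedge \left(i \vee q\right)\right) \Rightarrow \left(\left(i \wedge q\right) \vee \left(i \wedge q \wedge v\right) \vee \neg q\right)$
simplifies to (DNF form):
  $\text{True}$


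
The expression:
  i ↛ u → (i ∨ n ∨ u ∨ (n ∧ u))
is always true.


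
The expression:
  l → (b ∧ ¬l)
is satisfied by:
  {l: False}


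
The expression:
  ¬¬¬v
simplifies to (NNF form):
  ¬v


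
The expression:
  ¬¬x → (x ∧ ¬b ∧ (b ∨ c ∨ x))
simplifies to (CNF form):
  ¬b ∨ ¬x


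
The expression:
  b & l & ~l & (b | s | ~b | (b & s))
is never true.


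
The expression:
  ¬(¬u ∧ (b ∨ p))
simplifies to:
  u ∨ (¬b ∧ ¬p)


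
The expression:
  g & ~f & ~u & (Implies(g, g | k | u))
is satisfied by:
  {g: True, u: False, f: False}


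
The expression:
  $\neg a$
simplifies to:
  $\neg a$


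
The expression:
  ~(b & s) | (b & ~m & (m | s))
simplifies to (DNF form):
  ~b | ~m | ~s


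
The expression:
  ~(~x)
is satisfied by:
  {x: True}


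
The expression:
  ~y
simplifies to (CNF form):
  ~y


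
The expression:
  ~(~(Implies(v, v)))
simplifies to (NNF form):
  True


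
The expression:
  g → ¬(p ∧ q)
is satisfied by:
  {p: False, q: False, g: False}
  {g: True, p: False, q: False}
  {q: True, p: False, g: False}
  {g: True, q: True, p: False}
  {p: True, g: False, q: False}
  {g: True, p: True, q: False}
  {q: True, p: True, g: False}


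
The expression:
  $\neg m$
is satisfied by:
  {m: False}


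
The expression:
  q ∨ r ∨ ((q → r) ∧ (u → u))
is always true.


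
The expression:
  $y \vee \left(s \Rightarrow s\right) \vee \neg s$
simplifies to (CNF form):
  $\text{True}$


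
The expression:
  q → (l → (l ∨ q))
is always true.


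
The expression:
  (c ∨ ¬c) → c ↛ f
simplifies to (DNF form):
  c ∧ ¬f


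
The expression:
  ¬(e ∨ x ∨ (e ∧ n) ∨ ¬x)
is never true.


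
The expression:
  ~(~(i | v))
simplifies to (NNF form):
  i | v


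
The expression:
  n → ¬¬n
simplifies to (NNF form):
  True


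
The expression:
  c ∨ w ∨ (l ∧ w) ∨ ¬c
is always true.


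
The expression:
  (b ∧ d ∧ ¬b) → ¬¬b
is always true.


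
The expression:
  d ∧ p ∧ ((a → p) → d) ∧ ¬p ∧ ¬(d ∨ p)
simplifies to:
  False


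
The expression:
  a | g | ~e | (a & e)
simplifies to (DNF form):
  a | g | ~e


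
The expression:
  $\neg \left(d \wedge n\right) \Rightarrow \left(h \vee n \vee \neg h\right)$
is always true.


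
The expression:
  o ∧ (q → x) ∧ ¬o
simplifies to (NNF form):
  False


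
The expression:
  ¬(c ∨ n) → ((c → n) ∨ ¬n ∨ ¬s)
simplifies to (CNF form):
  True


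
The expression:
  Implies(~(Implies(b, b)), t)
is always true.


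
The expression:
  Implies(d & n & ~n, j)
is always true.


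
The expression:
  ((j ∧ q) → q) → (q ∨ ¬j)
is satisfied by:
  {q: True, j: False}
  {j: False, q: False}
  {j: True, q: True}


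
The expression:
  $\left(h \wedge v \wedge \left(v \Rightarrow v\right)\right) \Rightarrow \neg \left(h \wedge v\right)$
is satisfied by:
  {h: False, v: False}
  {v: True, h: False}
  {h: True, v: False}


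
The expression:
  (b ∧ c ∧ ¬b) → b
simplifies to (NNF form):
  True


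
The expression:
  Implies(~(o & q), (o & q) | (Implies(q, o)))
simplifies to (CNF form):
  o | ~q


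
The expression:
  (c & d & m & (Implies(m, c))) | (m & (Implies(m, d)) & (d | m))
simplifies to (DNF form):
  d & m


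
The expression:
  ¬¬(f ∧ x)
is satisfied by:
  {x: True, f: True}


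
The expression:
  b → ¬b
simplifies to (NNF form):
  ¬b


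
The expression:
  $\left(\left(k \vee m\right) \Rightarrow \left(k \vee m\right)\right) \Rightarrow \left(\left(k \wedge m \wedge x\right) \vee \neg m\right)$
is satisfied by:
  {x: True, k: True, m: False}
  {x: True, k: False, m: False}
  {k: True, x: False, m: False}
  {x: False, k: False, m: False}
  {x: True, m: True, k: True}


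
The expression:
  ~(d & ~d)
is always true.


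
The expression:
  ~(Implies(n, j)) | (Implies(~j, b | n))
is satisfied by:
  {n: True, b: True, j: True}
  {n: True, b: True, j: False}
  {n: True, j: True, b: False}
  {n: True, j: False, b: False}
  {b: True, j: True, n: False}
  {b: True, j: False, n: False}
  {j: True, b: False, n: False}


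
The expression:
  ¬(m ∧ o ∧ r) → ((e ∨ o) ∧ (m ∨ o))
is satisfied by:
  {o: True, m: True, e: True}
  {o: True, m: True, e: False}
  {o: True, e: True, m: False}
  {o: True, e: False, m: False}
  {m: True, e: True, o: False}


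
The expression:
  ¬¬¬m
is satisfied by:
  {m: False}


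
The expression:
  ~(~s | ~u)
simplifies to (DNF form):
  s & u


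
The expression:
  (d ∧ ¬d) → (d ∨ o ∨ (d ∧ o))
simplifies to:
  True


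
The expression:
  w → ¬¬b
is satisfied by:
  {b: True, w: False}
  {w: False, b: False}
  {w: True, b: True}


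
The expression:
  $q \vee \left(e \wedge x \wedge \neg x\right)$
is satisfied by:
  {q: True}


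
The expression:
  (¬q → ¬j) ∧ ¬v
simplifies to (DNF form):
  (q ∧ ¬v) ∨ (¬j ∧ ¬v)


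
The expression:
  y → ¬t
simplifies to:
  ¬t ∨ ¬y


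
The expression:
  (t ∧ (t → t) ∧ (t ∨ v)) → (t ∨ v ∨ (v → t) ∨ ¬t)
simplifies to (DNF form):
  True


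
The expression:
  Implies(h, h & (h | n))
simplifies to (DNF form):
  True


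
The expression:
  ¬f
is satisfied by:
  {f: False}


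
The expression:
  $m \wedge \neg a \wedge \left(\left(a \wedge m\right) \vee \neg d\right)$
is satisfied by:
  {m: True, d: False, a: False}


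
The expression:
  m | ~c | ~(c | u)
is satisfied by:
  {m: True, c: False}
  {c: False, m: False}
  {c: True, m: True}


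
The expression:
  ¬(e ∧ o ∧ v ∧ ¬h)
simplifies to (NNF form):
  h ∨ ¬e ∨ ¬o ∨ ¬v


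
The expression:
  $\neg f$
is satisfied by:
  {f: False}


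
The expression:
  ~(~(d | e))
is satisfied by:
  {d: True, e: True}
  {d: True, e: False}
  {e: True, d: False}


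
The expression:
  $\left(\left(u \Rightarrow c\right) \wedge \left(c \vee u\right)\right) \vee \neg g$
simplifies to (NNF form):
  $c \vee \neg g$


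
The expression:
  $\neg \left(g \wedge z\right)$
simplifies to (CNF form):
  $\neg g \vee \neg z$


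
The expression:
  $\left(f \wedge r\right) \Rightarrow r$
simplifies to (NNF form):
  $\text{True}$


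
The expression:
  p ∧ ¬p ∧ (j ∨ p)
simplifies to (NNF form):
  False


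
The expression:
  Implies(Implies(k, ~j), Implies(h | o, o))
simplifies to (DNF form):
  o | ~h | (j & k)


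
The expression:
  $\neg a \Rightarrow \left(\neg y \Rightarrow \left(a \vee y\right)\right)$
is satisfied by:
  {a: True, y: True}
  {a: True, y: False}
  {y: True, a: False}


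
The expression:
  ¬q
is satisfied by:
  {q: False}


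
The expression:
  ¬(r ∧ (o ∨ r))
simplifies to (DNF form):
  ¬r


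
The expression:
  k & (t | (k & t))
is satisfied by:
  {t: True, k: True}


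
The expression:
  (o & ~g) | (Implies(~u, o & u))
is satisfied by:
  {u: True, o: True, g: False}
  {u: True, o: False, g: False}
  {u: True, g: True, o: True}
  {u: True, g: True, o: False}
  {o: True, g: False, u: False}


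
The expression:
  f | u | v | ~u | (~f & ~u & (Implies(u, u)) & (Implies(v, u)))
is always true.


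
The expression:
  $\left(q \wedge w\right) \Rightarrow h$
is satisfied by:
  {h: True, w: False, q: False}
  {w: False, q: False, h: False}
  {q: True, h: True, w: False}
  {q: True, w: False, h: False}
  {h: True, w: True, q: False}
  {w: True, h: False, q: False}
  {q: True, w: True, h: True}


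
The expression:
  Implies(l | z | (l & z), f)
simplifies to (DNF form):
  f | (~l & ~z)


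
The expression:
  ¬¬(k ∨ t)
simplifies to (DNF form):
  k ∨ t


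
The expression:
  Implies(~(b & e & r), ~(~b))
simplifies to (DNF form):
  b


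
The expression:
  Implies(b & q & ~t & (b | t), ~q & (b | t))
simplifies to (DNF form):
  t | ~b | ~q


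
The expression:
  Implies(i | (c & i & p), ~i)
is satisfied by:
  {i: False}


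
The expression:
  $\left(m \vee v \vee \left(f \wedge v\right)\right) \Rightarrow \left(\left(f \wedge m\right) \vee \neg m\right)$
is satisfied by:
  {f: True, m: False}
  {m: False, f: False}
  {m: True, f: True}


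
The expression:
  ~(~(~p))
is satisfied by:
  {p: False}


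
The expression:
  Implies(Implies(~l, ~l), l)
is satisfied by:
  {l: True}


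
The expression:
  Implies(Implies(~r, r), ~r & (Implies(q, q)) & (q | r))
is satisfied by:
  {r: False}


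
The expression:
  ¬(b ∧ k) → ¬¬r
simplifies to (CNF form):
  (b ∨ r) ∧ (k ∨ r)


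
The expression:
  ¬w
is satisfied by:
  {w: False}


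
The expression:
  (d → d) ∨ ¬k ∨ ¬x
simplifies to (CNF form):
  True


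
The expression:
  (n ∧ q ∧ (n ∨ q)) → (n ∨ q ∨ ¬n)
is always true.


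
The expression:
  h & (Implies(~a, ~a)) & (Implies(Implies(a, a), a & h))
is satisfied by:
  {a: True, h: True}


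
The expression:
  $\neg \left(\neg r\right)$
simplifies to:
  $r$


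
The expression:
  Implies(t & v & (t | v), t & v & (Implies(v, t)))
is always true.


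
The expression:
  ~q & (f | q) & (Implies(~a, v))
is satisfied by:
  {f: True, a: True, v: True, q: False}
  {f: True, a: True, q: False, v: False}
  {f: True, v: True, q: False, a: False}


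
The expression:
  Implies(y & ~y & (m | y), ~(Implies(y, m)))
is always true.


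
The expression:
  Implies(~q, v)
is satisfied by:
  {q: True, v: True}
  {q: True, v: False}
  {v: True, q: False}


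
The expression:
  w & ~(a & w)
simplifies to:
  w & ~a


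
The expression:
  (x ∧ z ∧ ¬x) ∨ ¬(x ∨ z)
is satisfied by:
  {x: False, z: False}


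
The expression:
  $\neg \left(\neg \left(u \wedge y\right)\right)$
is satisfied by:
  {u: True, y: True}


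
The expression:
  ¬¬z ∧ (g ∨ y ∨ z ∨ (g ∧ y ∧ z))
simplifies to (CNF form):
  z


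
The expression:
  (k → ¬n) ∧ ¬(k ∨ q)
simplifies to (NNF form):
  ¬k ∧ ¬q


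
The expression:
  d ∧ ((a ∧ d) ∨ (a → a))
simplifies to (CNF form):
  d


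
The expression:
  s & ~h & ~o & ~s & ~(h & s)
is never true.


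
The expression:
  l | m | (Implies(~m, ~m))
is always true.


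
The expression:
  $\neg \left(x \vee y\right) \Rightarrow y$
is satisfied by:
  {y: True, x: True}
  {y: True, x: False}
  {x: True, y: False}


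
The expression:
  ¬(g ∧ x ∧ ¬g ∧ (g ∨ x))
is always true.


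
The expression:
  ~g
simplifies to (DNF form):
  ~g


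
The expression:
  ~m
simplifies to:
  ~m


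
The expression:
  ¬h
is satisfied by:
  {h: False}


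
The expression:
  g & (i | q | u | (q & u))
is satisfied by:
  {g: True, i: True, q: True, u: True}
  {g: True, i: True, q: True, u: False}
  {g: True, i: True, u: True, q: False}
  {g: True, i: True, u: False, q: False}
  {g: True, q: True, u: True, i: False}
  {g: True, q: True, u: False, i: False}
  {g: True, q: False, u: True, i: False}


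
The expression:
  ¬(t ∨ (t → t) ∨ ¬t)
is never true.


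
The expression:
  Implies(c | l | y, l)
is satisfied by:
  {l: True, y: False, c: False}
  {l: True, c: True, y: False}
  {l: True, y: True, c: False}
  {l: True, c: True, y: True}
  {c: False, y: False, l: False}


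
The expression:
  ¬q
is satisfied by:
  {q: False}


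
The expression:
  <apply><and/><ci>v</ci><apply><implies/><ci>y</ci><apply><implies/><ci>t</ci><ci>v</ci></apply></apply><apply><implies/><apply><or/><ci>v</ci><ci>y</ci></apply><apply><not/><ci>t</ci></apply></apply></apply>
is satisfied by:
  {v: True, t: False}


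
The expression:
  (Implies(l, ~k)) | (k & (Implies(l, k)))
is always true.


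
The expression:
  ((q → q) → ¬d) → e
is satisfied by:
  {d: True, e: True}
  {d: True, e: False}
  {e: True, d: False}


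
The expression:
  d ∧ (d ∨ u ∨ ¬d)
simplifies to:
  d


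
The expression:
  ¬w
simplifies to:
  ¬w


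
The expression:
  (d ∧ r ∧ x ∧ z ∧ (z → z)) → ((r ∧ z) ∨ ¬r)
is always true.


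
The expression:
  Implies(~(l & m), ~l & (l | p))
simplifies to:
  (l & m) | (p & ~l)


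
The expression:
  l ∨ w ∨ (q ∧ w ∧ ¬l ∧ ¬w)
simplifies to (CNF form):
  l ∨ w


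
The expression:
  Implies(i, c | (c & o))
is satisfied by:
  {c: True, i: False}
  {i: False, c: False}
  {i: True, c: True}


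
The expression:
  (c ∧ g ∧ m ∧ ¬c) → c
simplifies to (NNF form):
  True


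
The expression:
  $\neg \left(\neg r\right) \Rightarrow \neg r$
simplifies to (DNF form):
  $\neg r$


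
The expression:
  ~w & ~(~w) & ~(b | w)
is never true.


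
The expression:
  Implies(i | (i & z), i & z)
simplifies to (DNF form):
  z | ~i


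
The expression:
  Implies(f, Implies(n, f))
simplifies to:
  True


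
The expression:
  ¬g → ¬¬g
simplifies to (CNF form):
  g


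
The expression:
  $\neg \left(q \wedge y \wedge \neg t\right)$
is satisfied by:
  {t: True, q: False, y: False}
  {q: False, y: False, t: False}
  {y: True, t: True, q: False}
  {y: True, q: False, t: False}
  {t: True, q: True, y: False}
  {q: True, t: False, y: False}
  {y: True, q: True, t: True}


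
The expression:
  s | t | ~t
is always true.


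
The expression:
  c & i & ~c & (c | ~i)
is never true.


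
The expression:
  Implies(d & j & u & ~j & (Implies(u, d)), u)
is always true.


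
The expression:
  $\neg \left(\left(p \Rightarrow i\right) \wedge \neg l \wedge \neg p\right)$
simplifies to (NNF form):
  $l \vee p$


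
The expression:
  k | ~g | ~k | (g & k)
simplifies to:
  True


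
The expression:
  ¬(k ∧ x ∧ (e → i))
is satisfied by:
  {e: True, k: False, x: False, i: False}
  {e: False, k: False, x: False, i: False}
  {i: True, e: True, k: False, x: False}
  {i: True, e: False, k: False, x: False}
  {x: True, e: True, k: False, i: False}
  {x: True, e: False, k: False, i: False}
  {i: True, x: True, e: True, k: False}
  {i: True, x: True, e: False, k: False}
  {k: True, e: True, i: False, x: False}
  {k: True, e: False, i: False, x: False}
  {i: True, k: True, e: True, x: False}
  {i: True, k: True, e: False, x: False}
  {x: True, k: True, e: True, i: False}


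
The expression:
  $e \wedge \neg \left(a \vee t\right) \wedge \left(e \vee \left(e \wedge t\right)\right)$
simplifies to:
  $e \wedge \neg a \wedge \neg t$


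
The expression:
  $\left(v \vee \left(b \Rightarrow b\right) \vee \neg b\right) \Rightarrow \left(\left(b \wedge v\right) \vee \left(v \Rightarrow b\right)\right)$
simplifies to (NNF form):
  $b \vee \neg v$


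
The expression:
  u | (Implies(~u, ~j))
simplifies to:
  u | ~j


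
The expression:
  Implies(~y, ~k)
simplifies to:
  y | ~k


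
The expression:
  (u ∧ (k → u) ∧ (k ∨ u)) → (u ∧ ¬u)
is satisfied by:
  {u: False}


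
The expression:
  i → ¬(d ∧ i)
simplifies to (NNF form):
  ¬d ∨ ¬i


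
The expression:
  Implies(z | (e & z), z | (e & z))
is always true.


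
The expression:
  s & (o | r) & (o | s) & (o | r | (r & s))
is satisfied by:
  {s: True, r: True, o: True}
  {s: True, r: True, o: False}
  {s: True, o: True, r: False}


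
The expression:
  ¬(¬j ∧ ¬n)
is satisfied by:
  {n: True, j: True}
  {n: True, j: False}
  {j: True, n: False}


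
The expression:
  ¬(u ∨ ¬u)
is never true.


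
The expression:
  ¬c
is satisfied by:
  {c: False}


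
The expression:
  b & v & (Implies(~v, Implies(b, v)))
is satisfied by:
  {b: True, v: True}


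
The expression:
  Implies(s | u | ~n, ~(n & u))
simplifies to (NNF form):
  ~n | ~u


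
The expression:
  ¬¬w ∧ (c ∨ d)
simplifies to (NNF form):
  w ∧ (c ∨ d)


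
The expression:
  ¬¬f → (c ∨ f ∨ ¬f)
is always true.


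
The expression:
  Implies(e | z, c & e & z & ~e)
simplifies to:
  ~e & ~z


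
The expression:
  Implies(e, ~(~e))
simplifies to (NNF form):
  True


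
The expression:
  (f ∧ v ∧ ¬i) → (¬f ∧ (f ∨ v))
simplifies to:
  i ∨ ¬f ∨ ¬v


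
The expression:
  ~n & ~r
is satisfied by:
  {n: False, r: False}


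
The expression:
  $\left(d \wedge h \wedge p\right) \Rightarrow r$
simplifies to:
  $r \vee \neg d \vee \neg h \vee \neg p$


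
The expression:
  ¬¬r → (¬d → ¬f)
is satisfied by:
  {d: True, r: False, f: False}
  {d: False, r: False, f: False}
  {f: True, d: True, r: False}
  {f: True, d: False, r: False}
  {r: True, d: True, f: False}
  {r: True, d: False, f: False}
  {r: True, f: True, d: True}


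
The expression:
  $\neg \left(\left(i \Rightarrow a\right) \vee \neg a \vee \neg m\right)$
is never true.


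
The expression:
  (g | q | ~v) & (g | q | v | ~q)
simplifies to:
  g | q | ~v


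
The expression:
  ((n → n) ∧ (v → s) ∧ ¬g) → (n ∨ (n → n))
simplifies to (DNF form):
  True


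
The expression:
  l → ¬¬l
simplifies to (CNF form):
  True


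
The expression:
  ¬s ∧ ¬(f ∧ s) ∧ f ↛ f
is never true.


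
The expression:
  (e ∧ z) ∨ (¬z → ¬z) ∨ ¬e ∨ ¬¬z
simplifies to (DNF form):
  True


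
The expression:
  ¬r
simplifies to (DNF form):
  ¬r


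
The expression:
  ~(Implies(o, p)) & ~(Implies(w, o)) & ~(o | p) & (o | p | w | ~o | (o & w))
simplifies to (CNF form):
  False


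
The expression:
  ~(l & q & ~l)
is always true.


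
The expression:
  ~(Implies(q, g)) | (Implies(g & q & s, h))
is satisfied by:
  {h: True, s: False, q: False, g: False}
  {g: False, s: False, h: False, q: False}
  {g: True, h: True, s: False, q: False}
  {g: True, s: False, h: False, q: False}
  {q: True, h: True, g: False, s: False}
  {q: True, g: False, s: False, h: False}
  {q: True, g: True, h: True, s: False}
  {q: True, g: True, s: False, h: False}
  {h: True, s: True, q: False, g: False}
  {s: True, q: False, h: False, g: False}
  {g: True, s: True, h: True, q: False}
  {g: True, s: True, q: False, h: False}
  {h: True, s: True, q: True, g: False}
  {s: True, q: True, g: False, h: False}
  {g: True, s: True, q: True, h: True}
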